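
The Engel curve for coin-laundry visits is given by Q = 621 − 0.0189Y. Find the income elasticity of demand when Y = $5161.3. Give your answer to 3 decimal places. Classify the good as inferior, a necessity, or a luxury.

At Y = 5161.3: Q = 523.451.
dQ/dY = −0.0189.
η = (dQ/dY)·(Y/Q) = -0.0189 × (5161.3/523.451) = -0.186.
Since η < 0, the good is an inferior good.

-0.186 (inferior good)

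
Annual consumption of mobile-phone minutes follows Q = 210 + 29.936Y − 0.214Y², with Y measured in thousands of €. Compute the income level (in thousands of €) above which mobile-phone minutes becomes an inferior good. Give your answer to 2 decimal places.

dQ/dY = 29.936 − 0.428Y.
The good is inferior where dQ/dY < 0. Setting dQ/dY = 0 gives Y = 29.936 / 0.428 = 69.94.

69.94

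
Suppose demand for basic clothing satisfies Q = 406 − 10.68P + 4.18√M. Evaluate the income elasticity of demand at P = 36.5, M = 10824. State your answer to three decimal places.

0.482

At P = 36.5, M = 10824: Q = 451.061.
Holding P constant, ∂Q/∂M = 4.18/(2√M) = 0.0200887.
η_M = (∂Q/∂M)·(M/Q) = 0.0200887 × (10824/451.061) = 0.482.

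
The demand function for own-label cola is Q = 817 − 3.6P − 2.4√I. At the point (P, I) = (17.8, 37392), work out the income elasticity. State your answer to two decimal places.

-0.80

At P = 17.8, I = 37392: Q = 288.832.
Holding P constant, ∂Q/∂I = -2.4/(2√I) = -0.00620572.
η_I = (∂Q/∂I)·(I/Q) = -0.00620572 × (37392/288.832) = -0.80.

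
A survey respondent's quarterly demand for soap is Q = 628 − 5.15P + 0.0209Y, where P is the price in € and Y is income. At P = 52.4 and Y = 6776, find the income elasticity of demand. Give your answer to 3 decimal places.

At P = 52.4, Y = 6776: Q = 499.758.
Holding P constant, ∂Q/∂Y = 0.0209.
η_Y = (∂Q/∂Y)·(Y/Q) = 0.0209 × (6776/499.758) = 0.283.

0.283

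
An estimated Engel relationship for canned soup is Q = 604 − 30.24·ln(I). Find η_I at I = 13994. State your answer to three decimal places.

At I = 13994: Q = 315.317.
dQ/dI = -30.24/I = -0.00216093 at this income.
η = (dQ/dI)·(I/Q) = -0.00216093 × (13994/315.317) = -0.096.

-0.096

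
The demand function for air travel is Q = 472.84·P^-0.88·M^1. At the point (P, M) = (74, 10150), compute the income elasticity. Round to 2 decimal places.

For a multiplicative demand Q = A·P^α·M^β, the income elasticity is β everywhere.
Here β = 1, so η = 1.00.

1.00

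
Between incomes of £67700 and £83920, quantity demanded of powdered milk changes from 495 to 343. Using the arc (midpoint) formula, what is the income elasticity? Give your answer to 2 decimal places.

ΔQ = 343 − 495 = -152; midpoint Q̄ = (495 + 343)/2 = 419.
ΔI = 83920 − 67700 = 16220; midpoint Ī = (67700 + 83920)/2 = 75810.
η = (ΔQ/Q̄) ÷ (ΔI/Ī) = (-152/419) ÷ (16220/75810) = -1.70.

-1.70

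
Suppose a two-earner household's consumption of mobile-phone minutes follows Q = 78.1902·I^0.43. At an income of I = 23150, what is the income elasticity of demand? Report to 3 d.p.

For Q = A·I^β the income elasticity is constant and equal to β.
Here β = 0.43, so η = 0.430.

0.430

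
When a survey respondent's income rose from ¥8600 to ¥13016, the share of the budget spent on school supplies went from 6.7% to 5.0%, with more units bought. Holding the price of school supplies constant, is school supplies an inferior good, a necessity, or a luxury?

necessity

Quantity rises but the budget share falls as income rises, so 0 < η < 1.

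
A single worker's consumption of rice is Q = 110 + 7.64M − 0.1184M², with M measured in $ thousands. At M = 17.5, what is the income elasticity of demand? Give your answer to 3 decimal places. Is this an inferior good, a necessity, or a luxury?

0.295 (necessity)

At M = 17.5: Q = 207.4400.
dQ/dM = 7.64 − 0.2368M = 3.49600.
η = (dQ/dM)·(M/Q) = 3.49600 × (17.5/207.4400) = 0.295.
0 < η < 1 ⇒ necessity.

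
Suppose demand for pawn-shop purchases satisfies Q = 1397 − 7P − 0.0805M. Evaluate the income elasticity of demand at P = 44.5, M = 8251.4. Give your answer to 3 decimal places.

-1.577

At P = 44.5, M = 8251.4: Q = 421.262.
Holding P constant, ∂Q/∂M = −0.0805.
η_M = (∂Q/∂M)·(M/Q) = -0.0805 × (8251.4/421.262) = -1.577.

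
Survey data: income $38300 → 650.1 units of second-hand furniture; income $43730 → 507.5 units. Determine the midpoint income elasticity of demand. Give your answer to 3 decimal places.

ΔQ = 507.5 − 650.1 = -142.6; midpoint Q̄ = (650.1 + 507.5)/2 = 578.8.
ΔI = 43730 − 38300 = 5430; midpoint Ī = (38300 + 43730)/2 = 41015.
η = (ΔQ/Q̄) ÷ (ΔI/Ī) = (-142.6/578.8) ÷ (5430/41015) = -1.861.

-1.861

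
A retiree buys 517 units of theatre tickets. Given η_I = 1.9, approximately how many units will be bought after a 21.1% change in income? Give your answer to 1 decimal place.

724.3

%ΔQ ≈ η × %ΔI = 1.9 × 21.1% = 40.09%.
New Q ≈ 517 × (1 + 0.4009) = 724.3.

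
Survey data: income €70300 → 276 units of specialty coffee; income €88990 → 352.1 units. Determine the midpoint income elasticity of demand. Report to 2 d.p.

ΔQ = 352.1 − 276 = 76.1; midpoint Q̄ = (276 + 352.1)/2 = 314.05.
ΔI = 88990 − 70300 = 18690; midpoint Ī = (70300 + 88990)/2 = 79645.
η = (ΔQ/Q̄) ÷ (ΔI/Ī) = (76.1/314.05) ÷ (18690/79645) = 1.03.

1.03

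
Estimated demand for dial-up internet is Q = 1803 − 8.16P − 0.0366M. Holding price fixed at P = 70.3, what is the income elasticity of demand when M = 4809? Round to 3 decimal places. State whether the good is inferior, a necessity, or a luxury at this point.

-0.167 (inferior good)

At P = 70.3, M = 4809: Q = 1053.343.
Holding P constant, ∂Q/∂M = −0.0366.
η_M = (∂Q/∂M)·(M/Q) = -0.0366 × (4809/1053.343) = -0.167.
Since η < 0, this is an inferior good.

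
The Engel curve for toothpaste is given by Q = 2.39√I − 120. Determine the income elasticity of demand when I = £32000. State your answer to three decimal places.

At I = 32000: Q = 307.536.
dQ/dI = 2.39/(2√I) = 0.00668025 at this income.
η = (dQ/dI)·(I/Q) = 0.00668025 × (32000/307.536) = 0.695.

0.695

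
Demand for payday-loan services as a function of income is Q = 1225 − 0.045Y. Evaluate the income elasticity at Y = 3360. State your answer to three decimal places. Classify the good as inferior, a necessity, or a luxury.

At Y = 3360: Q = 1073.800.
dQ/dY = −0.045.
η = (dQ/dY)·(Y/Q) = -0.045 × (3360/1073.800) = -0.141.
Since η < 0, the good is an inferior good.

-0.141 (inferior good)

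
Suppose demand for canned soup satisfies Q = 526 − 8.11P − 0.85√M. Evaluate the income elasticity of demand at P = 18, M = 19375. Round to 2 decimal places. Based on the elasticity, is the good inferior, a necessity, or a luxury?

-0.23 (inferior good)

At P = 18, M = 19375: Q = 261.705.
Holding P constant, ∂Q/∂M = -0.85/(2√M) = -0.00305329.
η_M = (∂Q/∂M)·(M/Q) = -0.00305329 × (19375/261.705) = -0.23.
Since η < 0, this is an inferior good.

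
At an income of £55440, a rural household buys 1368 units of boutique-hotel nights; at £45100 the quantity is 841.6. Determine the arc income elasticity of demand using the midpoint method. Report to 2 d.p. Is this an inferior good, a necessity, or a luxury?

2.32 (luxury)

ΔQ = 841.6 − 1368 = -526.4; midpoint Q̄ = (1368 + 841.6)/2 = 1104.8.
ΔI = 45100 − 55440 = -10340; midpoint Ī = (55440 + 45100)/2 = 50270.
η = (ΔQ/Q̄) ÷ (ΔI/Ī) = (-526.4/1104.8) ÷ (-10340/50270) = 2.32.
η > 1 ⇒ luxury.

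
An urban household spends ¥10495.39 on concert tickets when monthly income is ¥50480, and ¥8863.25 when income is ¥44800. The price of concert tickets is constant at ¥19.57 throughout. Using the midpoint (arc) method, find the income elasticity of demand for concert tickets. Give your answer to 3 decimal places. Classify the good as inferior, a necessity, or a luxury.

With a constant price, Q₁ = 10495.39/19.57 = 536.300 and Q₂ = 8863.25/19.57 = 452.900 (equivalently, work directly with expenditure since P cancels).
Midpoint %ΔQ = (8863.25 − 10495.39)/9679.32 = -0.16862; midpoint %ΔI = (44800 − 50480)/47640 = -0.11923.
η = -0.16862 / -0.11923 = 1.414.
η > 1 ⇒ luxury.

1.414 (luxury)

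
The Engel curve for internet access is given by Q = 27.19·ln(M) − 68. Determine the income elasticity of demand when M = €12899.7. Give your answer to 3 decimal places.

0.144

At M = 12899.7: Q = 189.352.
dQ/dM = 27.19/M = 0.0021078 at this income.
η = (dQ/dM)·(M/Q) = 0.0021078 × (12899.7/189.352) = 0.144.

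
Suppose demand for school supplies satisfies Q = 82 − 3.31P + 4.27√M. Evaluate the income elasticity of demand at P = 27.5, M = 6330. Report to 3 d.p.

At P = 27.5, M = 6330: Q = 330.702.
Holding P constant, ∂Q/∂M = 4.27/(2√M) = 0.0268347.
η_M = (∂Q/∂M)·(M/Q) = 0.0268347 × (6330/330.702) = 0.514.

0.514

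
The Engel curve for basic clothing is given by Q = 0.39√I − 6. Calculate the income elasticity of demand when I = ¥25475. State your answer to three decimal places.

At I = 25475: Q = 56.247.
dQ/dI = 0.39/(2√I) = 0.00122174 at this income.
η = (dQ/dI)·(I/Q) = 0.00122174 × (25475/56.247) = 0.553.

0.553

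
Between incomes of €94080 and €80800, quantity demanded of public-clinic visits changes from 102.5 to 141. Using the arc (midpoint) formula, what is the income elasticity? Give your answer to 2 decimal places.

ΔQ = 141 − 102.5 = 38.5; midpoint Q̄ = (102.5 + 141)/2 = 121.75.
ΔI = 80800 − 94080 = -13280; midpoint Ī = (94080 + 80800)/2 = 87440.
η = (ΔQ/Q̄) ÷ (ΔI/Ī) = (38.5/121.75) ÷ (-13280/87440) = -2.08.

-2.08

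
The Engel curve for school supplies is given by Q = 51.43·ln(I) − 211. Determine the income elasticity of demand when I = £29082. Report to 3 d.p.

0.162

At I = 29082: Q = 317.591.
dQ/dI = 51.43/I = 0.00176845 at this income.
η = (dQ/dI)·(I/Q) = 0.00176845 × (29082/317.591) = 0.162.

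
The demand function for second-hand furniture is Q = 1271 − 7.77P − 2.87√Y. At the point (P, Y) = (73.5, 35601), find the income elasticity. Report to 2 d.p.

-1.71

At P = 73.5, Y = 35601: Q = 158.387.
Holding P constant, ∂Q/∂Y = -2.87/(2√Y) = -0.00760538.
η_Y = (∂Q/∂Y)·(Y/Q) = -0.00760538 × (35601/158.387) = -1.71.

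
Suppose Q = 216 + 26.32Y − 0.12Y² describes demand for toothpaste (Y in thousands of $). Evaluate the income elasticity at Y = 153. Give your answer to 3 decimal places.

-1.110

At Y = 153: Q = 1433.8800.
dQ/dY = 26.32 − 0.24Y = -10.40000.
η = (dQ/dY)·(Y/Q) = -10.40000 × (153/1433.8800) = -1.110.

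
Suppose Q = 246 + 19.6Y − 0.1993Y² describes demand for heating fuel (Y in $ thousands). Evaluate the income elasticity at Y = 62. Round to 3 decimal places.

At Y = 62: Q = 695.0908.
dQ/dY = 19.6 − 0.3986Y = -5.11320.
η = (dQ/dY)·(Y/Q) = -5.11320 × (62/695.0908) = -0.456.

-0.456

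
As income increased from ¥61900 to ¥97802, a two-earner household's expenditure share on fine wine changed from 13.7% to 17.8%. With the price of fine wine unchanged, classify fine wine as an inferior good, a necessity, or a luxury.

The budget share rises as income rises, so η > 1.

luxury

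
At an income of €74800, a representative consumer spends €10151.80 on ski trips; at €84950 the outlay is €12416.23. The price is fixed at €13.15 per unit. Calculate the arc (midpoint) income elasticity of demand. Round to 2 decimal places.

1.58

With a constant price, Q₁ = 10151.80/13.15 = 772.000 and Q₂ = 12416.23/13.15 = 944.200 (equivalently, work directly with expenditure since P cancels).
Midpoint %ΔQ = (12416.23 − 10151.80)/11284.02 = 0.20068; midpoint %ΔI = (84950 − 74800)/79875 = 0.12707.
η = 0.20068 / 0.12707 = 1.58.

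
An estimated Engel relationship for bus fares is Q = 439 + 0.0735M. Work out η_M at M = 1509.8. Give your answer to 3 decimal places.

At M = 1509.8: Q = 549.970.
dQ/dM = 0.0735.
η = (dQ/dM)·(M/Q) = 0.0735 × (1509.8/549.970) = 0.202.

0.202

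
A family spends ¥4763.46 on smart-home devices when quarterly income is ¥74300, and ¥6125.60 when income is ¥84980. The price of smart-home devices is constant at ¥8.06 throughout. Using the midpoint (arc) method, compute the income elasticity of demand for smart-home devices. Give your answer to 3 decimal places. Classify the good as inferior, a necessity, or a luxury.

With a constant price, Q₁ = 4763.46/8.06 = 591.000 and Q₂ = 6125.60/8.06 = 760.000 (equivalently, work directly with expenditure since P cancels).
Midpoint %ΔQ = (6125.60 − 4763.46)/5444.53 = 0.25019; midpoint %ΔI = (84980 − 74300)/79640 = 0.13410.
η = 0.25019 / 0.13410 = 1.866.
η > 1 ⇒ luxury.

1.866 (luxury)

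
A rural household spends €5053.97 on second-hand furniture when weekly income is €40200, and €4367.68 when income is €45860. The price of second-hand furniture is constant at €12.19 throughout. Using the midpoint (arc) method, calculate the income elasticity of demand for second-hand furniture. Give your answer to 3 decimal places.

-1.108

With a constant price, Q₁ = 5053.97/12.19 = 414.600 and Q₂ = 4367.68/12.19 = 358.300 (equivalently, work directly with expenditure since P cancels).
Midpoint %ΔQ = (4367.68 − 5053.97)/4710.83 = -0.14568; midpoint %ΔI = (45860 − 40200)/43030 = 0.13154.
η = -0.14568 / 0.13154 = -1.108.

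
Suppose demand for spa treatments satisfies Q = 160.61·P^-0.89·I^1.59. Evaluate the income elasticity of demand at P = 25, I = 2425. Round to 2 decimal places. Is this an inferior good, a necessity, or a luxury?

1.59 (luxury)

For a multiplicative demand Q = A·P^α·I^β, the income elasticity is β everywhere.
Here β = 1.59, so η = 1.59.
Since η > 1, this is a luxury.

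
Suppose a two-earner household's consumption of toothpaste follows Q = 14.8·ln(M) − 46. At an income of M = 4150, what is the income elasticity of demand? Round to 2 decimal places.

0.19

At M = 4150: Q = 77.297.
dQ/dM = 14.8/M = 0.00356627 at this income.
η = (dQ/dM)·(M/Q) = 0.00356627 × (4150/77.297) = 0.19.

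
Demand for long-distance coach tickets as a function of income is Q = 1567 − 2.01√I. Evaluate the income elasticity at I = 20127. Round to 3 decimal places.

At I = 20127: Q = 1281.842.
dQ/dI = -2.01/(2√I) = -0.00708397 at this income.
η = (dQ/dI)·(I/Q) = -0.00708397 × (20127/1281.842) = -0.111.

-0.111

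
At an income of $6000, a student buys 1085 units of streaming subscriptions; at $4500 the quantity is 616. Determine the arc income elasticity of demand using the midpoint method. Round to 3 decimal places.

1.930

ΔQ = 616 − 1085 = -469; midpoint Q̄ = (1085 + 616)/2 = 850.5.
ΔI = 4500 − 6000 = -1500; midpoint Ī = (6000 + 4500)/2 = 5250.
η = (ΔQ/Q̄) ÷ (ΔI/Ī) = (-469/850.5) ÷ (-1500/5250) = 1.930.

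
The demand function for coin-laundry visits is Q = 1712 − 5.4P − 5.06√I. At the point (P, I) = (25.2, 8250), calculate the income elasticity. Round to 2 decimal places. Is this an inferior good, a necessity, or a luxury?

At P = 25.2, I = 8250: Q = 1116.323.
Holding P constant, ∂Q/∂I = -5.06/(2√I) = -0.0278544.
η_I = (∂Q/∂I)·(I/Q) = -0.0278544 × (8250/1116.323) = -0.21.
Since η < 0, this is an inferior good.

-0.21 (inferior good)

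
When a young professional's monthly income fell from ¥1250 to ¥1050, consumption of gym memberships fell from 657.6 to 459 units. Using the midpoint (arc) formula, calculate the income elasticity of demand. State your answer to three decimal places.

ΔQ = 459 − 657.6 = -198.6; midpoint Q̄ = (657.6 + 459)/2 = 558.3.
ΔI = 1050 − 1250 = -200; midpoint Ī = (1250 + 1050)/2 = 1150.
η = (ΔQ/Q̄) ÷ (ΔI/Ī) = (-198.6/558.3) ÷ (-200/1150) = 2.045.

2.045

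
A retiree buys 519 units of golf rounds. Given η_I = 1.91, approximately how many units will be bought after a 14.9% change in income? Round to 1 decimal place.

%ΔQ ≈ η × %ΔI = 1.91 × 14.9% = 28.459%.
New Q ≈ 519 × (1 + 0.28459) = 666.7.

666.7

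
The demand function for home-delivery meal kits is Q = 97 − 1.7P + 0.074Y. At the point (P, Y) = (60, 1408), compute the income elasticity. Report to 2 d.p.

At P = 60, Y = 1408: Q = 99.192.
Holding P constant, ∂Q/∂Y = 0.074.
η_Y = (∂Q/∂Y)·(Y/Q) = 0.074 × (1408/99.192) = 1.05.

1.05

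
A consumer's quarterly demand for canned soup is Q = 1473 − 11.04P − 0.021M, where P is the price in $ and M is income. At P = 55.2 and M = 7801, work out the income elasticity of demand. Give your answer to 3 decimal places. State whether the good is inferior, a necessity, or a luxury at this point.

At P = 55.2, M = 7801: Q = 699.771.
Holding P constant, ∂Q/∂M = −0.021.
η_M = (∂Q/∂M)·(M/Q) = -0.021 × (7801/699.771) = -0.234.
Since η < 0, this is an inferior good.

-0.234 (inferior good)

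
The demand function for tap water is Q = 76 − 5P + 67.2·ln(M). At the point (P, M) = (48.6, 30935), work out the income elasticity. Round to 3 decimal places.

0.127

At P = 48.6, M = 30935: Q = 527.824.
Holding P constant, ∂Q/∂M = 67.2/M = 0.0021723.
η_M = (∂Q/∂M)·(M/Q) = 0.0021723 × (30935/527.824) = 0.127.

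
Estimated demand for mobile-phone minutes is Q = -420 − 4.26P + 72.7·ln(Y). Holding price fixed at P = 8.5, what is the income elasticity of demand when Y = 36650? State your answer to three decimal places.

0.236

At P = 8.5, Y = 36650: Q = 307.807.
Holding P constant, ∂Q/∂Y = 72.7/Y = 0.00198363.
η_Y = (∂Q/∂Y)·(Y/Q) = 0.00198363 × (36650/307.807) = 0.236.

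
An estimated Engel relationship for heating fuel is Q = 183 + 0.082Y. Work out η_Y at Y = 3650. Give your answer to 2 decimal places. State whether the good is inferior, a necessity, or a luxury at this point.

At Y = 3650: Q = 482.300.
dQ/dY = 0.082.
η = (dQ/dY)·(Y/Q) = 0.082 × (3650/482.300) = 0.62.
Since 0 < η < 1, the good is a necessity.

0.62 (necessity)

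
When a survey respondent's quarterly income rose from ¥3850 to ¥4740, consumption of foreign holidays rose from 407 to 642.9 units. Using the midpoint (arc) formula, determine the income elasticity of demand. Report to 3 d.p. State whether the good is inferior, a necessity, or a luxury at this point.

ΔQ = 642.9 − 407 = 235.9; midpoint Q̄ = (407 + 642.9)/2 = 524.95.
ΔI = 4740 − 3850 = 890; midpoint Ī = (3850 + 4740)/2 = 4295.
η = (ΔQ/Q̄) ÷ (ΔI/Ī) = (235.9/524.95) ÷ (890/4295) = 2.169.
η > 1 ⇒ luxury.

2.169 (luxury)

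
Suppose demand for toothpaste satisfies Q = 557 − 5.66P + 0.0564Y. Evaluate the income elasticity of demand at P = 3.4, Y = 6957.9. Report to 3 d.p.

At P = 3.4, Y = 6957.9: Q = 930.182.
Holding P constant, ∂Q/∂Y = 0.0564.
η_Y = (∂Q/∂Y)·(Y/Q) = 0.0564 × (6957.9/930.182) = 0.422.

0.422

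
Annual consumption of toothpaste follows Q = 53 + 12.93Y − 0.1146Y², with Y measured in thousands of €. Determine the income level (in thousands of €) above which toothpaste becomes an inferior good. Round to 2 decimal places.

56.41

dQ/dY = 12.93 − 0.2292Y.
The good is inferior where dQ/dY < 0. Setting dQ/dY = 0 gives Y = 12.93 / 0.2292 = 56.41.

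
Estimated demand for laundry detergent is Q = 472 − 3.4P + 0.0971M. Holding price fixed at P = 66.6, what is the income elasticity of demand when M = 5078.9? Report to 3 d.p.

At P = 66.6, M = 5078.9: Q = 738.721.
Holding P constant, ∂Q/∂M = 0.0971.
η_M = (∂Q/∂M)·(M/Q) = 0.0971 × (5078.9/738.721) = 0.668.

0.668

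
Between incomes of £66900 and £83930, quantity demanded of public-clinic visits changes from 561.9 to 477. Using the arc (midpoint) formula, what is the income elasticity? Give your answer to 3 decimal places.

ΔQ = 477 − 561.9 = -84.9; midpoint Q̄ = (561.9 + 477)/2 = 519.45.
ΔI = 83930 − 66900 = 17030; midpoint Ī = (66900 + 83930)/2 = 75415.
η = (ΔQ/Q̄) ÷ (ΔI/Ī) = (-84.9/519.45) ÷ (17030/75415) = -0.724.

-0.724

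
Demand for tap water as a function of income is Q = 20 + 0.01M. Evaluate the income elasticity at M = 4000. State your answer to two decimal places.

At M = 4000: Q = 60.000.
dQ/dM = 0.01.
η = (dQ/dM)·(M/Q) = 0.01 × (4000/60.000) = 0.67.

0.67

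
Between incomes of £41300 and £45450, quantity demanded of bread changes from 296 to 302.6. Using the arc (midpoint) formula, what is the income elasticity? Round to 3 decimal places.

0.230

ΔQ = 302.6 − 296 = 6.6; midpoint Q̄ = (296 + 302.6)/2 = 299.3.
ΔI = 45450 − 41300 = 4150; midpoint Ī = (41300 + 45450)/2 = 43375.
η = (ΔQ/Q̄) ÷ (ΔI/Ī) = (6.6/299.3) ÷ (4150/43375) = 0.230.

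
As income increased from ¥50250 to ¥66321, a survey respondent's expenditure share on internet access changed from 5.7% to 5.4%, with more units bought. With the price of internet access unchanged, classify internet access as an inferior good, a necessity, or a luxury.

Quantity rises but the budget share falls as income rises, so 0 < η < 1.

necessity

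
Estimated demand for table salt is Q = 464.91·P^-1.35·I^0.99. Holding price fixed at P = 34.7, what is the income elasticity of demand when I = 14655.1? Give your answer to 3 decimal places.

0.990

For a multiplicative demand Q = A·P^α·I^β, the income elasticity is β everywhere.
Here β = 0.99, so η = 0.990.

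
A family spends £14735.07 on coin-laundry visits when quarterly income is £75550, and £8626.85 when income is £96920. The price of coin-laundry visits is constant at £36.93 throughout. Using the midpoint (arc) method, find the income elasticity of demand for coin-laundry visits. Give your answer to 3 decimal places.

-2.110

With a constant price, Q₁ = 14735.07/36.93 = 399.000 and Q₂ = 8626.85/36.93 = 233.600 (equivalently, work directly with expenditure since P cancels).
Midpoint %ΔQ = (8626.85 − 14735.07)/11680.96 = -0.52292; midpoint %ΔI = (96920 − 75550)/86235 = 0.24781.
η = -0.52292 / 0.24781 = -2.110.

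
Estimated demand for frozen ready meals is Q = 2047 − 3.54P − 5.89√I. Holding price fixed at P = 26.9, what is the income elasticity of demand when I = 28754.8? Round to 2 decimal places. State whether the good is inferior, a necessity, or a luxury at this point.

-0.52 (inferior good)

At P = 26.9, I = 28754.8: Q = 952.993.
Holding P constant, ∂Q/∂I = -5.89/(2√I) = -0.0173672.
η_I = (∂Q/∂I)·(I/Q) = -0.0173672 × (28754.8/952.993) = -0.52.
Since η < 0, this is an inferior good.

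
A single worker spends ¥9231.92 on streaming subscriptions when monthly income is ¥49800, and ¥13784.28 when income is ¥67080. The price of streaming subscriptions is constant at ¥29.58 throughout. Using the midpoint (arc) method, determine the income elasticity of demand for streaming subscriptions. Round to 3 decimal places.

With a constant price, Q₁ = 9231.92/29.58 = 312.100 and Q₂ = 13784.28/29.58 = 466.000 (equivalently, work directly with expenditure since P cancels).
Midpoint %ΔQ = (13784.28 − 9231.92)/11508.10 = 0.39558; midpoint %ΔI = (67080 − 49800)/58440 = 0.29569.
η = 0.39558 / 0.29569 = 1.338.

1.338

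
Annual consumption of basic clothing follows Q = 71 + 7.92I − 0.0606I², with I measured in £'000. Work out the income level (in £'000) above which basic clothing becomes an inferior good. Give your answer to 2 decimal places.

dQ/dI = 7.92 − 0.1212I.
The good is inferior where dQ/dI < 0. Setting dQ/dI = 0 gives I = 7.92 / 0.1212 = 65.35.

65.35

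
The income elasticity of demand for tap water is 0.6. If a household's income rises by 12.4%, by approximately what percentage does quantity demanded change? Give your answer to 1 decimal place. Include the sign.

7.4%

%ΔQ ≈ η × %ΔI = 0.6 × 12.4% = 7.4%.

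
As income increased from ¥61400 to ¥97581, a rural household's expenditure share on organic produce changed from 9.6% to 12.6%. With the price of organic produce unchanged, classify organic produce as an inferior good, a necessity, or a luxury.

luxury

The budget share rises as income rises, so η > 1.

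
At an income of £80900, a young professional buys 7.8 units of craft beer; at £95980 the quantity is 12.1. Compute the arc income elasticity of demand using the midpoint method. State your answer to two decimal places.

ΔQ = 12.1 − 7.8 = 4.3; midpoint Q̄ = (7.8 + 12.1)/2 = 9.95.
ΔI = 95980 − 80900 = 15080; midpoint Ī = (80900 + 95980)/2 = 88440.
η = (ΔQ/Q̄) ÷ (ΔI/Ī) = (4.3/9.95) ÷ (15080/88440) = 2.53.

2.53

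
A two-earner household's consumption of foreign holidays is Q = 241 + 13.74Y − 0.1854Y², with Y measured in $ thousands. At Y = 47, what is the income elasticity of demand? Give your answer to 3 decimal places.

-0.363

At Y = 47: Q = 477.2314.
dQ/dY = 13.74 − 0.3708Y = -3.68760.
η = (dQ/dY)·(Y/Q) = -3.68760 × (47/477.2314) = -0.363.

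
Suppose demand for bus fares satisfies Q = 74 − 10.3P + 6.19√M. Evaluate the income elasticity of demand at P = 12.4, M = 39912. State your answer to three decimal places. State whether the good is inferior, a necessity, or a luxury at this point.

At P = 12.4, M = 39912: Q = 1182.917.
Holding P constant, ∂Q/∂M = 6.19/(2√M) = 0.0154921.
η_M = (∂Q/∂M)·(M/Q) = 0.0154921 × (39912/1182.917) = 0.523.
Since 0 < η < 1, this is a necessity.

0.523 (necessity)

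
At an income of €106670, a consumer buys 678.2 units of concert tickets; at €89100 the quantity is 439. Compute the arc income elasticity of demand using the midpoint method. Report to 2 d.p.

2.39

ΔQ = 439 − 678.2 = -239.2; midpoint Q̄ = (678.2 + 439)/2 = 558.6.
ΔI = 89100 − 106670 = -17570; midpoint Ī = (106670 + 89100)/2 = 97885.
η = (ΔQ/Q̄) ÷ (ΔI/Ī) = (-239.2/558.6) ÷ (-17570/97885) = 2.39.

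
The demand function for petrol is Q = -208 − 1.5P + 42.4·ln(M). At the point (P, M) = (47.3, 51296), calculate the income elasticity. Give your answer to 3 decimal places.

At P = 47.3, M = 51296: Q = 180.894.
Holding P constant, ∂Q/∂M = 42.4/M = 0.000826575.
η_M = (∂Q/∂M)·(M/Q) = 0.000826575 × (51296/180.894) = 0.234.

0.234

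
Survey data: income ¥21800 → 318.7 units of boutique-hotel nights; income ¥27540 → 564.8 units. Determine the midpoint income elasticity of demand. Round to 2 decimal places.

ΔQ = 564.8 − 318.7 = 246.1; midpoint Q̄ = (318.7 + 564.8)/2 = 441.75.
ΔI = 27540 − 21800 = 5740; midpoint Ī = (21800 + 27540)/2 = 24670.
η = (ΔQ/Q̄) ÷ (ΔI/Ī) = (246.1/441.75) ÷ (5740/24670) = 2.39.

2.39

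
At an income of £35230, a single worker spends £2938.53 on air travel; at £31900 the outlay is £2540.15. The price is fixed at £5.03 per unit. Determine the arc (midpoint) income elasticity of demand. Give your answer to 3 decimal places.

With a constant price, Q₁ = 2938.53/5.03 = 584.201 and Q₂ = 2540.15/5.03 = 505.000 (equivalently, work directly with expenditure since P cancels).
Midpoint %ΔQ = (2540.15 − 2938.53)/2739.34 = -0.14543; midpoint %ΔI = (31900 − 35230)/33565 = -0.09921.
η = -0.14543 / -0.09921 = 1.466.

1.466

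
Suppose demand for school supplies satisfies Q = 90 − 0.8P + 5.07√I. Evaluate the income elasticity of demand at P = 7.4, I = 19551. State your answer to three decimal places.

0.447

At P = 7.4, I = 19551: Q = 792.992.
Holding P constant, ∂Q/∂I = 5.07/(2√I) = 0.0181298.
η_I = (∂Q/∂I)·(I/Q) = 0.0181298 × (19551/792.992) = 0.447.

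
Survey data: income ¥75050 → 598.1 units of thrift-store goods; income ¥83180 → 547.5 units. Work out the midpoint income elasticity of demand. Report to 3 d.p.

-0.860

ΔQ = 547.5 − 598.1 = -50.6; midpoint Q̄ = (598.1 + 547.5)/2 = 572.8.
ΔI = 83180 − 75050 = 8130; midpoint Ī = (75050 + 83180)/2 = 79115.
η = (ΔQ/Q̄) ÷ (ΔI/Ī) = (-50.6/572.8) ÷ (8130/79115) = -0.860.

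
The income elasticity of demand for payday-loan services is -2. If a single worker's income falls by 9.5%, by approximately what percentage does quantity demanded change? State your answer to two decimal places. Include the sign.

19.00%

%ΔQ ≈ η × %ΔI = -2 × (-9.5%) = 19.00%.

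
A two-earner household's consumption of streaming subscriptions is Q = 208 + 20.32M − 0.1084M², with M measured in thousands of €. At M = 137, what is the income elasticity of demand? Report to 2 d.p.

At M = 137: Q = 957.2804.
dQ/dM = 20.32 − 0.2168M = -9.38160.
η = (dQ/dM)·(M/Q) = -9.38160 × (137/957.2804) = -1.34.

-1.34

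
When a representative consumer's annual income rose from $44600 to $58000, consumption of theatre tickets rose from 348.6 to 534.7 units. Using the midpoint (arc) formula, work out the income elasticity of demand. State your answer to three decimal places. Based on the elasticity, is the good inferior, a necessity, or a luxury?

ΔQ = 534.7 − 348.6 = 186.1; midpoint Q̄ = (348.6 + 534.7)/2 = 441.65.
ΔI = 58000 − 44600 = 13400; midpoint Ī = (44600 + 58000)/2 = 51300.
η = (ΔQ/Q̄) ÷ (ΔI/Ī) = (186.1/441.65) ÷ (13400/51300) = 1.613.
η > 1 ⇒ luxury.

1.613 (luxury)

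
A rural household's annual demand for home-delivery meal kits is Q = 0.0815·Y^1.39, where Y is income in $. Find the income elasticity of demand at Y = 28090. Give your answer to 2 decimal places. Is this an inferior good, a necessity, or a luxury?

For Q = A·Y^β the income elasticity is constant and equal to β.
Here β = 1.39, so η = 1.39.
Since η > 1, the good is a luxury.

1.39 (luxury)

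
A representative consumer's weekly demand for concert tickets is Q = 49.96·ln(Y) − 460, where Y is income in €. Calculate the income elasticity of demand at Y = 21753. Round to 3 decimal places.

At Y = 21753: Q = 38.976.
dQ/dY = 49.96/Y = 0.00229669 at this income.
η = (dQ/dY)·(Y/Q) = 0.00229669 × (21753/38.976) = 1.282.

1.282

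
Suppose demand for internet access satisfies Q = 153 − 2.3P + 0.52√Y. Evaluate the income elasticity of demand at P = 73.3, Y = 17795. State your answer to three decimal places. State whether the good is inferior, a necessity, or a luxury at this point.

0.645 (necessity)

At P = 73.3, Y = 17795: Q = 53.777.
Holding P constant, ∂Q/∂Y = 0.52/(2√Y) = 0.00194906.
η_Y = (∂Q/∂Y)·(Y/Q) = 0.00194906 × (17795/53.777) = 0.645.
Since 0 < η < 1, this is a necessity.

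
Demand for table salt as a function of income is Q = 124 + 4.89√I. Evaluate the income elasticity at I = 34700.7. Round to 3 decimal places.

0.440

At I = 34700.7: Q = 1034.915.
dQ/dI = 4.89/(2√I) = 0.0131253 at this income.
η = (dQ/dI)·(I/Q) = 0.0131253 × (34700.7/1034.915) = 0.440.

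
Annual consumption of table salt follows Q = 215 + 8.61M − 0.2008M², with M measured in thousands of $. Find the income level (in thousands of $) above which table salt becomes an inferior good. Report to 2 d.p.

21.44

dQ/dM = 8.61 − 0.4016M.
The good is inferior where dQ/dM < 0. Setting dQ/dM = 0 gives M = 8.61 / 0.4016 = 21.44.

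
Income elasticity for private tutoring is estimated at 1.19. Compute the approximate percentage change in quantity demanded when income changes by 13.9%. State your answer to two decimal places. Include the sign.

16.54%

%ΔQ ≈ η × %ΔI = 1.19 × 13.9% = 16.54%.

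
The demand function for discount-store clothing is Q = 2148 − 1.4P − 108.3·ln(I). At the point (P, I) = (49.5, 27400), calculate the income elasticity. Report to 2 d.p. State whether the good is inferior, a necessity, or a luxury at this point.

At P = 49.5, I = 27400: Q = 972.058.
Holding P constant, ∂Q/∂I = -108.3/I = -0.00395255.
η_I = (∂Q/∂I)·(I/Q) = -0.00395255 × (27400/972.058) = -0.11.
Since η < 0, this is an inferior good.

-0.11 (inferior good)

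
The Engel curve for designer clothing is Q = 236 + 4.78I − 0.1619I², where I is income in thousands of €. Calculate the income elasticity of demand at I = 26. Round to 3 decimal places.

At I = 26: Q = 250.8356.
dQ/dI = 4.78 − 0.3238I = -3.63880.
η = (dQ/dI)·(I/Q) = -3.63880 × (26/250.8356) = -0.377.

-0.377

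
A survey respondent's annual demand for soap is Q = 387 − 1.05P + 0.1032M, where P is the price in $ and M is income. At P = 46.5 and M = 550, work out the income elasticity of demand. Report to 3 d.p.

At P = 46.5, M = 550: Q = 394.935.
Holding P constant, ∂Q/∂M = 0.1032.
η_M = (∂Q/∂M)·(M/Q) = 0.1032 × (550/394.935) = 0.144.

0.144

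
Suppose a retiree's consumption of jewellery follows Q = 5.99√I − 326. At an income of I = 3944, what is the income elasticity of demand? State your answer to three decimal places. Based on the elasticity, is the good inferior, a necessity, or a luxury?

3.748 (luxury)

At I = 3944: Q = 50.180.
dQ/dI = 5.99/(2√I) = 0.0476901 at this income.
η = (dQ/dI)·(I/Q) = 0.0476901 × (3944/50.180) = 3.748.
Since η > 1, the good is a luxury.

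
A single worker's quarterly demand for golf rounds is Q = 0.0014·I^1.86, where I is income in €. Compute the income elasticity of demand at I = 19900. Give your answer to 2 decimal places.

For Q = A·I^β the income elasticity is constant and equal to β.
Here β = 1.86, so η = 1.86.

1.86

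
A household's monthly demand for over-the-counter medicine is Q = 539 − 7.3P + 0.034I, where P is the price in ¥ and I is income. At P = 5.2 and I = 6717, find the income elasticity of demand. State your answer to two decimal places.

0.31

At P = 5.2, I = 6717: Q = 729.418.
Holding P constant, ∂Q/∂I = 0.034.
η_I = (∂Q/∂I)·(I/Q) = 0.034 × (6717/729.418) = 0.31.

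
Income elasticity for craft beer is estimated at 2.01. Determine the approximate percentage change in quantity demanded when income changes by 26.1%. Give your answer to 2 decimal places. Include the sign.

52.46%

%ΔQ ≈ η × %ΔI = 2.01 × 26.1% = 52.46%.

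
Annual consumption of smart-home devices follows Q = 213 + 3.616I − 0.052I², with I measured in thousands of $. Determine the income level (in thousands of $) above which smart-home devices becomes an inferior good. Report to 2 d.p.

dQ/dI = 3.616 − 0.104I.
The good is inferior where dQ/dI < 0. Setting dQ/dI = 0 gives I = 3.616 / 0.104 = 34.77.

34.77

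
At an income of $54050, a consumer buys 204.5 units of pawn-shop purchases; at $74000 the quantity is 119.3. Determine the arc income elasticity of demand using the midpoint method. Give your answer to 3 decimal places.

ΔQ = 119.3 − 204.5 = -85.2; midpoint Q̄ = (204.5 + 119.3)/2 = 161.9.
ΔI = 74000 − 54050 = 19950; midpoint Ī = (54050 + 74000)/2 = 64025.
η = (ΔQ/Q̄) ÷ (ΔI/Ī) = (-85.2/161.9) ÷ (19950/64025) = -1.689.

-1.689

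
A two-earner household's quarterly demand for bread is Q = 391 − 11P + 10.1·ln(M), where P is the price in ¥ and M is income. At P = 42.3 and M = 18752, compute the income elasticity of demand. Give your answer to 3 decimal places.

At P = 42.3, M = 18752: Q = 25.074.
Holding P constant, ∂Q/∂M = 10.1/M = 0.000538609.
η_M = (∂Q/∂M)·(M/Q) = 0.000538609 × (18752/25.074) = 0.403.

0.403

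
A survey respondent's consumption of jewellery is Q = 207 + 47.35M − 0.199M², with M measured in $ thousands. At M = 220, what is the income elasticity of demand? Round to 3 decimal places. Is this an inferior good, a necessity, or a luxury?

-8.914 (inferior good)

At M = 220: Q = 992.4000.
dQ/dM = 47.35 − 0.398M = -40.21000.
η = (dQ/dM)·(M/Q) = -40.21000 × (220/992.4000) = -8.914.
η < 0 ⇒ inferior good.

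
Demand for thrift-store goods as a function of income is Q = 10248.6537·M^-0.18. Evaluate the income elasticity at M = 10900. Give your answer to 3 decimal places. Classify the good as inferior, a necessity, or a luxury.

For Q = A·M^β the income elasticity is constant and equal to β.
Here β = -0.18, so η = -0.180.
Since η < 0, the good is an inferior good.

-0.180 (inferior good)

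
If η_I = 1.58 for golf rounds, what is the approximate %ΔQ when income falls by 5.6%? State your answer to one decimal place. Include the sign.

-8.8%

%ΔQ ≈ η × %ΔI = 1.58 × (-5.6%) = -8.8%.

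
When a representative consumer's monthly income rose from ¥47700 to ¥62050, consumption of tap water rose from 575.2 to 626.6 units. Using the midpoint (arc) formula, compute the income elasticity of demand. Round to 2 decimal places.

ΔQ = 626.6 − 575.2 = 51.4; midpoint Q̄ = (575.2 + 626.6)/2 = 600.9.
ΔI = 62050 − 47700 = 14350; midpoint Ī = (47700 + 62050)/2 = 54875.
η = (ΔQ/Q̄) ÷ (ΔI/Ī) = (51.4/600.9) ÷ (14350/54875) = 0.33.

0.33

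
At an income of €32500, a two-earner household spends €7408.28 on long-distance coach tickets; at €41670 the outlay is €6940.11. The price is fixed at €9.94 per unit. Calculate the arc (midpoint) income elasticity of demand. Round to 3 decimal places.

With a constant price, Q₁ = 7408.28/9.94 = 745.300 and Q₂ = 6940.11/9.94 = 698.200 (equivalently, work directly with expenditure since P cancels).
Midpoint %ΔQ = (6940.11 − 7408.28)/7174.20 = -0.06526; midpoint %ΔI = (41670 − 32500)/37085 = 0.24727.
η = -0.06526 / 0.24727 = -0.264.

-0.264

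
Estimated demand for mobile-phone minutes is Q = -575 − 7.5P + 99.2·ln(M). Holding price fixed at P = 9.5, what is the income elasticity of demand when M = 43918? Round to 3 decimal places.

At P = 9.5, M = 43918: Q = 414.206.
Holding P constant, ∂Q/∂M = 99.2/M = 0.00225875.
η_M = (∂Q/∂M)·(M/Q) = 0.00225875 × (43918/414.206) = 0.239.

0.239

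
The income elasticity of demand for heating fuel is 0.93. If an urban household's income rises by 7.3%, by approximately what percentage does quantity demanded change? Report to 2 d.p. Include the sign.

6.79%

%ΔQ ≈ η × %ΔI = 0.93 × 7.3% = 6.79%.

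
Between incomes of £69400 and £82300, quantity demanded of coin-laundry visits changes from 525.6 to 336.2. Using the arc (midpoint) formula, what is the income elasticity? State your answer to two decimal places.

ΔQ = 336.2 − 525.6 = -189.4; midpoint Q̄ = (525.6 + 336.2)/2 = 430.9.
ΔI = 82300 − 69400 = 12900; midpoint Ī = (69400 + 82300)/2 = 75850.
η = (ΔQ/Q̄) ÷ (ΔI/Ī) = (-189.4/430.9) ÷ (12900/75850) = -2.58.

-2.58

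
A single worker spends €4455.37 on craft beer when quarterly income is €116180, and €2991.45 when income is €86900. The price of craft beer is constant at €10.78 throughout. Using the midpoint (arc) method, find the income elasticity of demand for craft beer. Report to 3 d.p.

1.363

With a constant price, Q₁ = 4455.37/10.78 = 413.300 and Q₂ = 2991.45/10.78 = 277.500 (equivalently, work directly with expenditure since P cancels).
Midpoint %ΔQ = (2991.45 − 4455.37)/3723.41 = -0.39317; midpoint %ΔI = (86900 − 116180)/101540 = -0.28836.
η = -0.39317 / -0.28836 = 1.363.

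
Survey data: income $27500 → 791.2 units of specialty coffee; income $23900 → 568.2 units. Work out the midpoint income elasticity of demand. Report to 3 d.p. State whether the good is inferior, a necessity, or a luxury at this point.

ΔQ = 568.2 − 791.2 = -223; midpoint Q̄ = (791.2 + 568.2)/2 = 679.7.
ΔI = 23900 − 27500 = -3600; midpoint Ī = (27500 + 23900)/2 = 25700.
η = (ΔQ/Q̄) ÷ (ΔI/Ī) = (-223/679.7) ÷ (-3600/25700) = 2.342.
η > 1 ⇒ luxury.

2.342 (luxury)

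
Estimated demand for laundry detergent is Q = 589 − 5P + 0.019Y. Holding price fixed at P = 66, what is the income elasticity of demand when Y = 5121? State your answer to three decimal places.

0.273

At P = 66, Y = 5121: Q = 356.299.
Holding P constant, ∂Q/∂Y = 0.019.
η_Y = (∂Q/∂Y)·(Y/Q) = 0.019 × (5121/356.299) = 0.273.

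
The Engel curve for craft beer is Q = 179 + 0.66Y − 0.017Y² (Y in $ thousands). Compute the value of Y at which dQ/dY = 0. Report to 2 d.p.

dQ/dY = 0.66 − 0.034Y.
The good is inferior where dQ/dY < 0. Setting dQ/dY = 0 gives Y = 0.66 / 0.034 = 19.41.

19.41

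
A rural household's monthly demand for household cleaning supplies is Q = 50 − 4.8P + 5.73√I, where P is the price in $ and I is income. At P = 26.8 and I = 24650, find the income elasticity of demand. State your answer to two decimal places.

0.55

At P = 26.8, I = 24650: Q = 820.988.
Holding P constant, ∂Q/∂I = 5.73/(2√I) = 0.018248.
η_I = (∂Q/∂I)·(I/Q) = 0.018248 × (24650/820.988) = 0.55.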